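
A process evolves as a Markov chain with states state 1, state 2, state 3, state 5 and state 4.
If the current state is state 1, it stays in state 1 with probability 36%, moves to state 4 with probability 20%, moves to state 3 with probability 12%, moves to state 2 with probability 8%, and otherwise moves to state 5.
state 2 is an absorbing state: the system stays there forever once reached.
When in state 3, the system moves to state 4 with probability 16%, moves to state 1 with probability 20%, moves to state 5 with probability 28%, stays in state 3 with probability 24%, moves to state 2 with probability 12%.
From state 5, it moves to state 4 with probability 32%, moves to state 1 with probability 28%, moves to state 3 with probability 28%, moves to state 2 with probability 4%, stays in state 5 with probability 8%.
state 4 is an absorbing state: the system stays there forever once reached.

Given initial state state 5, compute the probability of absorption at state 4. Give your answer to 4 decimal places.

0.7825

Let h(s) be the probability of absorption at state 4 starting from transient state s. Then h(state 4) = 1 and h(state 2) = 0. By first-step analysis:
h(state 1) = 0.36·h(state 1) + 0.08·0 + 0.12·h(state 3) + 0.24·h(state 5) + 0.2·1
h(state 3) = 0.2·h(state 1) + 0.12·0 + 0.24·h(state 3) + 0.28·h(state 5) + 0.16·1
h(state 5) = 0.28·h(state 1) + 0.04·0 + 0.28·h(state 3) + 0.08·h(state 5) + 0.32·1
Solving: h(state 1) = 0.7358, h(state 3) = 0.6924, h(state 5) = 0.7825.
Starting from state 5, the probability is 0.7825.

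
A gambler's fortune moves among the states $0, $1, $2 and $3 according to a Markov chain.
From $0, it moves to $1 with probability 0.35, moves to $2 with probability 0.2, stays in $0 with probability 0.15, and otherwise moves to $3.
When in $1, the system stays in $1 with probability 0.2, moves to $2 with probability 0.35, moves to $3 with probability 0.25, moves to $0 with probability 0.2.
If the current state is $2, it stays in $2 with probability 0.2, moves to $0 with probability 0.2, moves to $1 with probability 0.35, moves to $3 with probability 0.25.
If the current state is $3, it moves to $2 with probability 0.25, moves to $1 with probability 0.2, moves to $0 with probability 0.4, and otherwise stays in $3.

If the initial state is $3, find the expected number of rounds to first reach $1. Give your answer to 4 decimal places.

3.6193

Let t(s) be the expected number of rounds to first reach $1 from state s, with t($1) = 0. Conditioning on the first round:
t($0) = 1 + 0.15·t($0) + 0.2·t($2) + 0.3·t($3)
t($2) = 1 + 0.2·t($0) + 0.2·t($2) + 0.25·t($3)
t($3) = 1 + 0.4·t($0) + 0.25·t($2) + 0.15·t($3)
Solving: t($0) = 3.2025, t($2) = 3.1817, t($3) = 3.6193.
Expected rounds from $3 to $1: 3.6193.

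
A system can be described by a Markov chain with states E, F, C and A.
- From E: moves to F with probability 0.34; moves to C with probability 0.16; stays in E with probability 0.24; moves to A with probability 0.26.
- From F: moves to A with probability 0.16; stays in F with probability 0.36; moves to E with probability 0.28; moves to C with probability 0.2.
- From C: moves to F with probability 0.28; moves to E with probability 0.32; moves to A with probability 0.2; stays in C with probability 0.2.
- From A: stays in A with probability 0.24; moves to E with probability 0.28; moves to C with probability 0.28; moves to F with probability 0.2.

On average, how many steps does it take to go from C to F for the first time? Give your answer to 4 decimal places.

Let t(s) be the expected number of steps to first reach F from state s, with t(F) = 0. Conditioning on the first step:
t(E) = 1 + 0.24·t(E) + 0.16·t(C) + 0.26·t(A)
t(C) = 1 + 0.32·t(E) + 0.2·t(C) + 0.2·t(A)
t(A) = 1 + 0.28·t(E) + 0.28·t(C) + 0.24·t(A)
Solving: t(E) = 3.4001, t(C) = 3.5821, t(A) = 3.8882.
Expected steps from C to F: 3.5821.

3.5821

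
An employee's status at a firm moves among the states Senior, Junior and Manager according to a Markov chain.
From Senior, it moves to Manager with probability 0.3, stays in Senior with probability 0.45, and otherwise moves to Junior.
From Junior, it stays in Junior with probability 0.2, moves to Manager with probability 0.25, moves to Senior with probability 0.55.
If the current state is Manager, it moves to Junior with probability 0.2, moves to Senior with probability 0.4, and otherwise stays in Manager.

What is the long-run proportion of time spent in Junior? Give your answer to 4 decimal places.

0.2228

Let the stationary distribution be π with π = πP and π_1 + π_2 + π_3 = 1.
π_1 = 0.45·π_1 + 0.55·π_2 + 0.4·π_3
π_2 = 0.25·π_1 + 0.2·π_2 + 0.2·π_3
Solving with the normalization constraint gives π = (0.4562, 0.2228, 0.3210).
So the stationary probability of Junior is 0.2228.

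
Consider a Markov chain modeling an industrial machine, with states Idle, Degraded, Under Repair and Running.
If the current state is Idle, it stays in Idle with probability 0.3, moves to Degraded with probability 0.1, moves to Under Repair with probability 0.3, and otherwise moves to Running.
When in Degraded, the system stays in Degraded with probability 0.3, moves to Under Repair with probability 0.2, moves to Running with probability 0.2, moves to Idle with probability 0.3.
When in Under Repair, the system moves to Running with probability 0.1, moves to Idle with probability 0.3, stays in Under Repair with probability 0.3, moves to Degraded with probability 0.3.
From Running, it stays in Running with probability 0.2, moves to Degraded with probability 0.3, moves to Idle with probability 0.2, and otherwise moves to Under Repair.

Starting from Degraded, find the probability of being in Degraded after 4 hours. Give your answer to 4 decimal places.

0.2442

Propagate the distribution vector 4 hours from Degraded.
After 0 hours: (0.0000, 1.0000, 0.0000, 0.0000)
After 1 hour: (0.3000, 0.3000, 0.2000, 0.2000)
After 2 hours: (0.2800, 0.2400, 0.2700, 0.2100)
After 3 hours: (0.2790, 0.2440, 0.2760, 0.2010)
After 4 hours: (0.2799, 0.2442, 0.2756, 0.2003)
P(in Degraded after 4 hours) = 0.2442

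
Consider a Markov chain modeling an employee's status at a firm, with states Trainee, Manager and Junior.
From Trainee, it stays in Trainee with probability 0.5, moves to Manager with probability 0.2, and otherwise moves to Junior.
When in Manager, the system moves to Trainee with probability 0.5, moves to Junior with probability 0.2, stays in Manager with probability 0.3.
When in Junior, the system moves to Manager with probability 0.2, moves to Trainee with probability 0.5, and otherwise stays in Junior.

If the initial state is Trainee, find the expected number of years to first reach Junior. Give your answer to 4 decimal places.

3.6000

Let t(s) be the expected number of years to first reach Junior from state s, with t(Junior) = 0. Conditioning on the first year:
t(Trainee) = 1 + 0.5·t(Trainee) + 0.2·t(Manager)
t(Manager) = 1 + 0.5·t(Trainee) + 0.3·t(Manager)
Solving: t(Trainee) = 3.6000, t(Manager) = 4.0000.
Expected years from Trainee to Junior: 3.6000.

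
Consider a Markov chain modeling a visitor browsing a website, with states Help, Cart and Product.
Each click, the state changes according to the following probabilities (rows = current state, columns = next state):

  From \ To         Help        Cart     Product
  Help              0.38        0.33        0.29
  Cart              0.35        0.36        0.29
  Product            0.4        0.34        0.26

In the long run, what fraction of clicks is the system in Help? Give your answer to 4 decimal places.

0.3753

Let the stationary distribution be π with π = πP and π_1 + π_2 + π_3 = 1.
π_1 = 0.38·π_1 + 0.35·π_2 + 0.4·π_3
π_2 = 0.33·π_1 + 0.36·π_2 + 0.34·π_3
Solving with the normalization constraint gives π = (0.3753, 0.3431, 0.2816).
So the stationary probability of Help is 0.3753.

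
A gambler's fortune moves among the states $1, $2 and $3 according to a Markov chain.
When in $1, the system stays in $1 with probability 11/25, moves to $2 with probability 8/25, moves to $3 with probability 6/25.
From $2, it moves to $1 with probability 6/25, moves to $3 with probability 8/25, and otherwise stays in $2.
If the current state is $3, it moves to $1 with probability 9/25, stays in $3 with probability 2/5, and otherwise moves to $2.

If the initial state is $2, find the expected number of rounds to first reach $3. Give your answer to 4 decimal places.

Let t(s) be the expected number of rounds to first reach $3 from state s, with t($3) = 0. Conditioning on the first round:
t($1) = 1 + 0.44·t($1) + 0.32·t($2)
t($2) = 1 + 0.24·t($1) + 0.44·t($2)
Solving: t($1) = 3.7162, t($2) = 3.3784.
Expected rounds from $2 to $3: 3.3784.

3.3784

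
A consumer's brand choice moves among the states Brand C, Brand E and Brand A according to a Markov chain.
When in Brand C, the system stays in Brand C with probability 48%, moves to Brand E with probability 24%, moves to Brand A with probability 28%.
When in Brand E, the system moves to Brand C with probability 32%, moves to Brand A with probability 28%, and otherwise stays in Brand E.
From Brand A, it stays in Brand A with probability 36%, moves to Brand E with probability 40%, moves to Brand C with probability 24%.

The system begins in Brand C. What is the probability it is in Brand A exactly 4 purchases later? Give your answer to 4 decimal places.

0.3043

Propagate the distribution vector 4 purchases from Brand C.
After 0 purchases: (1.0000, 0.0000, 0.0000)
After 1 purchase: (0.4800, 0.2400, 0.2800)
After 2 purchases: (0.3744, 0.3232, 0.3024)
After 3 purchases: (0.3557, 0.3401, 0.3042)
After 4 purchases: (0.3526, 0.3431, 0.3043)
P(in Brand A after 4 purchases) = 0.3043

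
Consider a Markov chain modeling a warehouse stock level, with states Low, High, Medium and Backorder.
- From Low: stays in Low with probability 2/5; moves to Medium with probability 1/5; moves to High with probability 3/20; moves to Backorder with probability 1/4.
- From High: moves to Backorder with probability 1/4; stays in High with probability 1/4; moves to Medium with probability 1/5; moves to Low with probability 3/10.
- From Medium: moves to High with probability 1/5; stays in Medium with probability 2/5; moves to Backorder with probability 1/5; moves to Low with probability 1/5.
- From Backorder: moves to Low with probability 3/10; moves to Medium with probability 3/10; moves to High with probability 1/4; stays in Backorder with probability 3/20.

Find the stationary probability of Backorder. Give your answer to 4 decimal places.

0.2147

Let the stationary distribution be π with π = πP and π_1 + π_2 + π_3 + π_4 = 1.
π_1 = 0.4·π_1 + 0.3·π_2 + 0.2·π_3 + 0.3·π_4
π_2 = 0.15·π_1 + 0.25·π_2 + 0.2·π_3 + 0.25·π_4
π_3 = 0.2·π_1 + 0.2·π_2 + 0.4·π_3 + 0.3·π_4
Solving with the normalization constraint gives π = (0.3026, 0.2059, 0.2768, 0.2147).
So the stationary probability of Backorder is 0.2147.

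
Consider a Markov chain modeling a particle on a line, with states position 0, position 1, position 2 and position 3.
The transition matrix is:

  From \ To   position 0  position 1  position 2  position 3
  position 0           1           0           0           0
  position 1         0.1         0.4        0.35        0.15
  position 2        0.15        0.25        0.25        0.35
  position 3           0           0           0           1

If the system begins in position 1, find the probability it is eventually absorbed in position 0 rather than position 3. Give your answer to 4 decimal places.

Let h(s) be the probability of absorption at position 0 starting from transient state s. Then h(position 0) = 1 and h(position 3) = 0. By first-step analysis:
h(position 1) = 0.1·1 + 0.4·h(position 1) + 0.35·h(position 2) + 0.15·0
h(position 2) = 0.15·1 + 0.25·h(position 1) + 0.25·h(position 2) + 0.35·0
Solving: h(position 1) = 0.3517, h(position 2) = 0.3172.
Starting from position 1, the probability is 0.3517.

0.3517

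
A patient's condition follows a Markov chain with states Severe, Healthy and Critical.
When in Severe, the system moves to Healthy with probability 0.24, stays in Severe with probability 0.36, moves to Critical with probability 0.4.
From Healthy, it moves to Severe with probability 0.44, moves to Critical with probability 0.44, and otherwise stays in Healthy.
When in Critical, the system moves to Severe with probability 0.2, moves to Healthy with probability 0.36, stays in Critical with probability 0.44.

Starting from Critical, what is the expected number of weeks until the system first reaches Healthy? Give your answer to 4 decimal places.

Let t(s) be the expected number of weeks to first reach Healthy from state s, with t(Healthy) = 0. Conditioning on the first week:
t(Severe) = 1 + 0.36·t(Severe) + 0.4·t(Critical)
t(Critical) = 1 + 0.2·t(Severe) + 0.44·t(Critical)
Solving: t(Severe) = 3.4483, t(Critical) = 3.0172.
Expected weeks from Critical to Healthy: 3.0172.

3.0172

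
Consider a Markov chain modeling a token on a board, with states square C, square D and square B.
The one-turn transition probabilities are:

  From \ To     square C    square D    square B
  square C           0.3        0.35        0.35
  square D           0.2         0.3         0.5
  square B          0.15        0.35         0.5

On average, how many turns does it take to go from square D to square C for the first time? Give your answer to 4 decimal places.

Let t(s) be the expected number of turns to first reach square C from state s, with t(square C) = 0. Conditioning on the first turn:
t(square D) = 1 + 0.3·t(square D) + 0.5·t(square B)
t(square B) = 1 + 0.35·t(square D) + 0.5·t(square B)
Solving: t(square D) = 5.7143, t(square B) = 6.0000.
Expected turns from square D to square C: 5.7143.

5.7143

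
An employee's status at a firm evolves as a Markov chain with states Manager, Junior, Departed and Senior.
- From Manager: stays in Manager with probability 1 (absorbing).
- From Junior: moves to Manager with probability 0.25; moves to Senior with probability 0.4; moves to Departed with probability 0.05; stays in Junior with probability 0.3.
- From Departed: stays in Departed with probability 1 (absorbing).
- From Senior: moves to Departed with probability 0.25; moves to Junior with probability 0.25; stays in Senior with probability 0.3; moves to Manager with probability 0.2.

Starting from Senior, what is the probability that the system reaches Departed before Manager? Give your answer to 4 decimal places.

Let h(s) be the probability of absorption at Departed starting from transient state s. Then h(Departed) = 1 and h(Manager) = 0. By first-step analysis:
h(Junior) = 0.25·0 + 0.3·h(Junior) + 0.05·1 + 0.4·h(Senior)
h(Senior) = 0.2·0 + 0.25·h(Junior) + 0.25·1 + 0.3·h(Senior)
Solving: h(Junior) = 0.3462, h(Senior) = 0.4808.
Starting from Senior, the probability is 0.4808.

0.4808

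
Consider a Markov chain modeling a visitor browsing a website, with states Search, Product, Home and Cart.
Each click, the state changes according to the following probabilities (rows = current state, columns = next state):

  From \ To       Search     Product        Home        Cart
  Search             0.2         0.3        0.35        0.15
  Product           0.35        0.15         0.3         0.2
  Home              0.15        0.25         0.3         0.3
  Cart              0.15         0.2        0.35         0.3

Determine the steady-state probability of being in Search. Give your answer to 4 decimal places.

0.2053

Let the stationary distribution be π with π = πP and π_1 + π_2 + π_3 + π_4 = 1.
π_1 = 0.2·π_1 + 0.35·π_2 + 0.15·π_3 + 0.15·π_4
π_2 = 0.3·π_1 + 0.15·π_2 + 0.25·π_3 + 0.2·π_4
π_3 = 0.35·π_1 + 0.3·π_2 + 0.3·π_3 + 0.35·π_4
Solving with the normalization constraint gives π = (0.2053, 0.2254, 0.3226, 0.2467).
So the stationary probability of Search is 0.2053.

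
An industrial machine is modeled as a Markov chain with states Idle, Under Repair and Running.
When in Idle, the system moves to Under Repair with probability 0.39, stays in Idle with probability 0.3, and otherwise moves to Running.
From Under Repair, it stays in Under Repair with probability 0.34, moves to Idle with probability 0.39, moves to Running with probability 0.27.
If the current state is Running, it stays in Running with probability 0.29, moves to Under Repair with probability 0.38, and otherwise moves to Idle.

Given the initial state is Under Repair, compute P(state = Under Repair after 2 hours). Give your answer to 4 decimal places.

Sum over the intermediate state after 1 hour:
P = P(Under Repair→Idle)·P(Idle→Under Repair) + P(Under Repair→Under Repair)·P(Under Repair→Under Repair) + P(Under Repair→Running)·P(Running→Under Repair)
  = 0.39×0.39 + 0.34×0.34 + 0.27×0.38
  = 0.1521 + 0.1156 + 0.1026 = 0.3703

0.3703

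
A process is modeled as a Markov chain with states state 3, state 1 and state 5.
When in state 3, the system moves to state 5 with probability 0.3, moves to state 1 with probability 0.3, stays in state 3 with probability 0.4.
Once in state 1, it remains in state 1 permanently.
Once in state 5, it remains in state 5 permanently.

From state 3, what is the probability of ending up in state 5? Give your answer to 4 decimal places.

Let h(s) be the probability of absorption at state 5 starting from transient state s. Then h(state 5) = 1 and h(state 1) = 0. By first-step analysis:
h(state 3) = 0.4·h(state 3) + 0.3·0 + 0.3·1
Solving: h(state 3) = 0.5000.
Starting from state 3, the probability is 0.5000.

0.5000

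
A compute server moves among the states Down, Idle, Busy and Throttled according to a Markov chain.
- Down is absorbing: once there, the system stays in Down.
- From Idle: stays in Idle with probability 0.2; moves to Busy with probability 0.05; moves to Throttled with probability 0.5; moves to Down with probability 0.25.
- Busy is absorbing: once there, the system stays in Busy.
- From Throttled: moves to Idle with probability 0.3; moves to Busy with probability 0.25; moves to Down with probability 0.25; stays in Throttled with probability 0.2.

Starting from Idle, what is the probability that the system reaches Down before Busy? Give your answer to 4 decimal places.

0.6633

Let h(s) be the probability of absorption at Down starting from transient state s. Then h(Down) = 1 and h(Busy) = 0. By first-step analysis:
h(Idle) = 0.25·1 + 0.2·h(Idle) + 0.05·0 + 0.5·h(Throttled)
h(Throttled) = 0.25·1 + 0.3·h(Idle) + 0.25·0 + 0.2·h(Throttled)
Solving: h(Idle) = 0.6633, h(Throttled) = 0.5612.
Starting from Idle, the probability is 0.6633.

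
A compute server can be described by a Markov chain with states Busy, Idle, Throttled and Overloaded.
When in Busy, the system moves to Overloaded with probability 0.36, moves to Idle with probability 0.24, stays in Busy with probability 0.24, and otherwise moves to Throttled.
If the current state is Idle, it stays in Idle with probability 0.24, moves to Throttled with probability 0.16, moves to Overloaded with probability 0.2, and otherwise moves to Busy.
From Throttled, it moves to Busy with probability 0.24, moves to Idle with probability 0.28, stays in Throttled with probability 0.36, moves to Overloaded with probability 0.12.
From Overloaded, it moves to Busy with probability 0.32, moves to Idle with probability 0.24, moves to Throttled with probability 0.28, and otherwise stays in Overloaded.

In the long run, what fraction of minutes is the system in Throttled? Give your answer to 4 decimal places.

Let the stationary distribution be π with π = πP and π_1 + π_2 + π_3 + π_4 = 1.
π_1 = 0.24·π_1 + 0.4·π_2 + 0.24·π_3 + 0.32·π_4
π_2 = 0.24·π_1 + 0.24·π_2 + 0.28·π_3 + 0.24·π_4
π_3 = 0.16·π_1 + 0.16·π_2 + 0.36·π_3 + 0.28·π_4
Solving with the normalization constraint gives π = (0.2975, 0.2493, 0.2330, 0.2202).
So the stationary probability of Throttled is 0.2330.

0.2330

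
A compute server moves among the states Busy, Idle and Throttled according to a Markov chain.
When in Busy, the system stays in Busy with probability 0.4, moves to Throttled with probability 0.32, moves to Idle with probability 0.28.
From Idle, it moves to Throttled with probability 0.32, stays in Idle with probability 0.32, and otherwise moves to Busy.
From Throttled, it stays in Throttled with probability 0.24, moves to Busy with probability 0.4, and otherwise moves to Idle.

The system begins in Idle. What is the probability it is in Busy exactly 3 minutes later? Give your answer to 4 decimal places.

Propagate the distribution vector 3 minutes from Idle.
After 0 minutes: (0.0000, 1.0000, 0.0000)
After 1 minute: (0.3600, 0.3200, 0.3200)
After 2 minutes: (0.3872, 0.3184, 0.2944)
After 3 minutes: (0.3873, 0.3163, 0.2964)
P(in Busy after 3 minutes) = 0.3873

0.3873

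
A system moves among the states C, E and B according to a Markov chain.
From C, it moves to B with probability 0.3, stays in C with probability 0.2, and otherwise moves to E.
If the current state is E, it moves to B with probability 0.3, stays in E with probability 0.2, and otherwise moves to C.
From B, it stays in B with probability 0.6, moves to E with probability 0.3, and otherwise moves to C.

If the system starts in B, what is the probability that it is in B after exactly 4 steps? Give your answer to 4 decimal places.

Propagate the distribution vector 4 steps from B.
After 0 steps: (0.0000, 0.0000, 1.0000)
After 1 step: (0.1000, 0.3000, 0.6000)
After 2 steps: (0.2300, 0.2900, 0.4800)
After 3 steps: (0.2390, 0.3170, 0.4440)
After 4 steps: (0.2507, 0.3161, 0.4332)
P(in B after 4 steps) = 0.4332

0.4332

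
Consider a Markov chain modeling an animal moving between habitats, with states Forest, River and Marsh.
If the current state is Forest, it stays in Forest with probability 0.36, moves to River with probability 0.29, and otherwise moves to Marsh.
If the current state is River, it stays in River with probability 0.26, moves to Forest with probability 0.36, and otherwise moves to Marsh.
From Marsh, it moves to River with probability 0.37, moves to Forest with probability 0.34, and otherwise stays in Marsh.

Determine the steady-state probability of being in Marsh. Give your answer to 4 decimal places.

0.3389

Let the stationary distribution be π with π = πP and π_1 + π_2 + π_3 = 1.
π_1 = 0.36·π_1 + 0.36·π_2 + 0.34·π_3
π_2 = 0.29·π_1 + 0.26·π_2 + 0.37·π_3
Solving with the normalization constraint gives π = (0.3532, 0.3079, 0.3389).
So the stationary probability of Marsh is 0.3389.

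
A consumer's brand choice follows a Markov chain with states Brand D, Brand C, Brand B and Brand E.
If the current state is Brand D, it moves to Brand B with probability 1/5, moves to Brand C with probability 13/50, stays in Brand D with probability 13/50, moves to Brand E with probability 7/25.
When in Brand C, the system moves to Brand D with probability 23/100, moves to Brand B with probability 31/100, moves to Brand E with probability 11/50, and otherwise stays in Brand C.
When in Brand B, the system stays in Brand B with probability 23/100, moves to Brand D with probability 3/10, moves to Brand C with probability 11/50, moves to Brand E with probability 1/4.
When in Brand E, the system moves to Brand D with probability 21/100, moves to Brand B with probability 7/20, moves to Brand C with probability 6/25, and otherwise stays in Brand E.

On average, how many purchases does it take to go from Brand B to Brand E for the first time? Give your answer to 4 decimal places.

3.9823

Let t(s) be the expected number of purchases to first reach Brand E from state s, with t(Brand E) = 0. Conditioning on the first purchase:
t(Brand D) = 1 + 0.26·t(Brand D) + 0.26·t(Brand C) + 0.2·t(Brand B)
t(Brand C) = 1 + 0.23·t(Brand D) + 0.24·t(Brand C) + 0.31·t(Brand B)
t(Brand B) = 1 + 0.3·t(Brand D) + 0.22·t(Brand C) + 0.23·t(Brand B)
Solving: t(Brand D) = 3.8724, t(Brand C) = 4.1121, t(Brand B) = 3.9823.
Expected purchases from Brand B to Brand E: 3.9823.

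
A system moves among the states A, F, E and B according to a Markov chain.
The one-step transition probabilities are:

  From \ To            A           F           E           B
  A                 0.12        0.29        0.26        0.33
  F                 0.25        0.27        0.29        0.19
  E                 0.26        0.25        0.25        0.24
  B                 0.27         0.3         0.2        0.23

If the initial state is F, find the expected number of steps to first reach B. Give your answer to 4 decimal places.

4.2566

Let t(s) be the expected number of steps to first reach B from state s, with t(B) = 0. Conditioning on the first step:
t(A) = 1 + 0.12·t(A) + 0.29·t(F) + 0.26·t(E)
t(F) = 1 + 0.25·t(A) + 0.27·t(F) + 0.29·t(E)
t(E) = 1 + 0.26·t(A) + 0.25·t(F) + 0.25·t(E)
Solving: t(A) = 3.7348, t(F) = 4.2566, t(E) = 4.0469.
Expected steps from F to B: 4.2566.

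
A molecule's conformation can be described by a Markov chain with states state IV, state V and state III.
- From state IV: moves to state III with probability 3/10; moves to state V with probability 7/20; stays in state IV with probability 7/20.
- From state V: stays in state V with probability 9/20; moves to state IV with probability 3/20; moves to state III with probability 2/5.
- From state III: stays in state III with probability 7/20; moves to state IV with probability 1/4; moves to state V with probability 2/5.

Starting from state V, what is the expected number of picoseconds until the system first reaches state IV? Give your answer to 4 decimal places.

Let t(s) be the expected number of picoseconds to first reach state IV from state s, with t(state IV) = 0. Conditioning on the first picosecond:
t(state V) = 1 + 0.45·t(state V) + 0.4·t(state III)
t(state III) = 1 + 0.4·t(state V) + 0.35·t(state III)
Solving: t(state V) = 5.3165, t(state III) = 4.8101.
Expected picoseconds from state V to state IV: 5.3165.

5.3165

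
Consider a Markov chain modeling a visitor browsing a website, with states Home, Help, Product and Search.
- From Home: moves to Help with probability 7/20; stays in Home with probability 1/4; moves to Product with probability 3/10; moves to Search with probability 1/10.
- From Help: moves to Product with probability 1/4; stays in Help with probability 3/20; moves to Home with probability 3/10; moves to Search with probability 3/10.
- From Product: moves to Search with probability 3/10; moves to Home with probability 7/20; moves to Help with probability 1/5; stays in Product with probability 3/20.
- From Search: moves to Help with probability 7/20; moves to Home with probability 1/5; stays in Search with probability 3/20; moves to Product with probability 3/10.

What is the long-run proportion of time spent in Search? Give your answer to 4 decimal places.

Let the stationary distribution be π with π = πP and π_1 + π_2 + π_3 + π_4 = 1.
π_1 = 0.25·π_1 + 0.3·π_2 + 0.35·π_3 + 0.2·π_4
π_2 = 0.35·π_1 + 0.15·π_2 + 0.2·π_3 + 0.35·π_4
π_3 = 0.3·π_1 + 0.25·π_2 + 0.15·π_3 + 0.3·π_4
Solving with the normalization constraint gives π = (0.2773, 0.2605, 0.2495, 0.2126).
So the stationary probability of Search is 0.2126.

0.2126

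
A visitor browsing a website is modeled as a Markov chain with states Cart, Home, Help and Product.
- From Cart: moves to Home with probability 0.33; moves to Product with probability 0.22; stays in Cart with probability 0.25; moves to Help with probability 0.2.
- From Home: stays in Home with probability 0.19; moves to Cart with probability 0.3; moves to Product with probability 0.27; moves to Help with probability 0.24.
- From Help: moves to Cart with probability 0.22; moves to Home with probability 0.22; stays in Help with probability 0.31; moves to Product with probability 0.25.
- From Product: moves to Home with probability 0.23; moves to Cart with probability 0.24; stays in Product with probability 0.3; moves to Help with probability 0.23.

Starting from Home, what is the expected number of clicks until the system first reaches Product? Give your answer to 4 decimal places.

Let t(s) be the expected number of clicks to first reach Product from state s, with t(Product) = 0. Conditioning on the first click:
t(Cart) = 1 + 0.25·t(Cart) + 0.33·t(Home) + 0.2·t(Help)
t(Home) = 1 + 0.3·t(Cart) + 0.19·t(Home) + 0.24·t(Help)
t(Help) = 1 + 0.22·t(Cart) + 0.22·t(Home) + 0.31·t(Help)
Solving: t(Cart) = 4.1592, t(Home) = 3.9726, t(Help) = 4.0420.
Expected clicks from Home to Product: 3.9726.

3.9726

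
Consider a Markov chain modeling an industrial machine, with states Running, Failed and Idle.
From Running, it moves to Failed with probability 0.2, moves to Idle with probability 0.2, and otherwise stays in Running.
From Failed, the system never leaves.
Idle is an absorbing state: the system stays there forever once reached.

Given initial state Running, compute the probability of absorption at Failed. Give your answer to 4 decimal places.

0.5000

Let h(s) be the probability of absorption at Failed starting from transient state s. Then h(Failed) = 1 and h(Idle) = 0. By first-step analysis:
h(Running) = 0.6·h(Running) + 0.2·1 + 0.2·0
Solving: h(Running) = 0.5000.
Starting from Running, the probability is 0.5000.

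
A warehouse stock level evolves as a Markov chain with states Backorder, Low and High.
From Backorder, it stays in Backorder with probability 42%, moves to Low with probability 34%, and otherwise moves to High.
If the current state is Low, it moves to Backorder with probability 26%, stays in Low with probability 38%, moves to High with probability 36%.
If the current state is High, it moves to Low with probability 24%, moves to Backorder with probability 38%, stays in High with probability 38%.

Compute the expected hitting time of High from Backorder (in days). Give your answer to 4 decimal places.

Let t(s) be the expected number of days to first reach High from state s, with t(High) = 0. Conditioning on the first day:
t(Backorder) = 1 + 0.42·t(Backorder) + 0.34·t(Low)
t(Low) = 1 + 0.26·t(Backorder) + 0.38·t(Low)
Solving: t(Backorder) = 3.5398, t(Low) = 3.0973.
Expected days from Backorder to High: 3.5398.

3.5398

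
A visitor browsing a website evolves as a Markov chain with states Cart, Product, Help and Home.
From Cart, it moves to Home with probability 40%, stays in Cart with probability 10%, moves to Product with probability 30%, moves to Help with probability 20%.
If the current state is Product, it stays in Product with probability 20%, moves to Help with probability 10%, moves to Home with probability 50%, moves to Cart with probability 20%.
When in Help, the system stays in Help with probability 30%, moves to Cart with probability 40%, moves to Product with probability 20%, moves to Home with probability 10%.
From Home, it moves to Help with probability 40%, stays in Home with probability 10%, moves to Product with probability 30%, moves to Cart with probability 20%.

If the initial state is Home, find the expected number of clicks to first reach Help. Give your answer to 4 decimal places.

3.5484

Let t(s) be the expected number of clicks to first reach Help from state s, with t(Help) = 0. Conditioning on the first click:
t(Cart) = 1 + 0.1·t(Cart) + 0.3·t(Product) + 0.4·t(Home)
t(Product) = 1 + 0.2·t(Cart) + 0.2·t(Product) + 0.5·t(Home)
t(Home) = 1 + 0.2·t(Cart) + 0.3·t(Product) + 0.1·t(Home)
Solving: t(Cart) = 4.1935, t(Product) = 4.5161, t(Home) = 3.5484.
Expected clicks from Home to Help: 3.5484.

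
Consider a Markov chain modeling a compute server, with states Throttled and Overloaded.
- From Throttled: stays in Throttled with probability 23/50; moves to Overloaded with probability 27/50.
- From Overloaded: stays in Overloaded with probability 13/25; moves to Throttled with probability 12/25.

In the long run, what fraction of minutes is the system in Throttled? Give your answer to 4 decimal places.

Let the stationary distribution be π with π = πP and π_1 + π_2 = 1.
π_1 = 0.46·π_1 + 0.48·π_2
Solving with the normalization constraint gives π = (0.4706, 0.5294).
So the stationary probability of Throttled is 0.4706.

0.4706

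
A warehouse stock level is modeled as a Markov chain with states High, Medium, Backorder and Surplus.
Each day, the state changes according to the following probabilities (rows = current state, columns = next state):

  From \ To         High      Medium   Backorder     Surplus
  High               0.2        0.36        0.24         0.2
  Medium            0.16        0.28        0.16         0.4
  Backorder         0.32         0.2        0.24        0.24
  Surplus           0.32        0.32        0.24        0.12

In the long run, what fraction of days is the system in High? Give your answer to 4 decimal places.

Let the stationary distribution be π with π = πP and π_1 + π_2 + π_3 + π_4 = 1.
π_1 = 0.2·π_1 + 0.16·π_2 + 0.32·π_3 + 0.32·π_4
π_2 = 0.36·π_1 + 0.28·π_2 + 0.2·π_3 + 0.32·π_4
π_3 = 0.24·π_1 + 0.16·π_2 + 0.24·π_3 + 0.24·π_4
Solving with the normalization constraint gives π = (0.2440, 0.2921, 0.2166, 0.2473).
So the stationary probability of High is 0.2440.

0.2440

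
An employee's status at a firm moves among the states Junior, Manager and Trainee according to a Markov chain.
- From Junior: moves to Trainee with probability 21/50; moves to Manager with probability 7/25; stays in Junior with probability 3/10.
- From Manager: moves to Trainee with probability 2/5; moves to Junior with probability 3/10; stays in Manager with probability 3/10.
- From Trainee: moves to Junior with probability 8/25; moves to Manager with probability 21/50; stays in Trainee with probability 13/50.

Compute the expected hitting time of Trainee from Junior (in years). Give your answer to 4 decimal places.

2.4138

Let t(s) be the expected number of years to first reach Trainee from state s, with t(Trainee) = 0. Conditioning on the first year:
t(Junior) = 1 + 0.3·t(Junior) + 0.28·t(Manager)
t(Manager) = 1 + 0.3·t(Junior) + 0.3·t(Manager)
Solving: t(Junior) = 2.4138, t(Manager) = 2.4631.
Expected years from Junior to Trainee: 2.4138.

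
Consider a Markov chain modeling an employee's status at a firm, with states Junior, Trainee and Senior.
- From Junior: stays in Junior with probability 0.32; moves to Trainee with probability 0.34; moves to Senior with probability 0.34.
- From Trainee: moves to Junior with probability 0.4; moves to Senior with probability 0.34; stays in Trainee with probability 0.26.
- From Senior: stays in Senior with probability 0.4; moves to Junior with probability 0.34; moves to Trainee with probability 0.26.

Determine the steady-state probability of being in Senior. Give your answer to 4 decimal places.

Let the stationary distribution be π with π = πP and π_1 + π_2 + π_3 = 1.
π_1 = 0.32·π_1 + 0.4·π_2 + 0.34·π_3
π_2 = 0.34·π_1 + 0.26·π_2 + 0.26·π_3
Solving with the normalization constraint gives π = (0.3503, 0.2880, 0.3617).
So the stationary probability of Senior is 0.3617.

0.3617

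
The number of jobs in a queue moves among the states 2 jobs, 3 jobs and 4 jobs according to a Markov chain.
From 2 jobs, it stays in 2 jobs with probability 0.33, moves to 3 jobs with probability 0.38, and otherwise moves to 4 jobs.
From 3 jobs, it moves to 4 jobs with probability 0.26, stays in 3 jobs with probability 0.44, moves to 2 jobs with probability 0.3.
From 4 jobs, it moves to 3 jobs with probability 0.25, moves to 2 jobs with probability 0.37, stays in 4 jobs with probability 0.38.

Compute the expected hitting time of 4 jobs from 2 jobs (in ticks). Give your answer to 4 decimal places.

3.5988

Let t(s) be the expected number of ticks to first reach 4 jobs from state s, with t(4 jobs) = 0. Conditioning on the first tick:
t(2 jobs) = 1 + 0.33·t(2 jobs) + 0.38·t(3 jobs)
t(3 jobs) = 1 + 0.3·t(2 jobs) + 0.44·t(3 jobs)
Solving: t(2 jobs) = 3.5988, t(3 jobs) = 3.7136.
Expected ticks from 2 jobs to 4 jobs: 3.5988.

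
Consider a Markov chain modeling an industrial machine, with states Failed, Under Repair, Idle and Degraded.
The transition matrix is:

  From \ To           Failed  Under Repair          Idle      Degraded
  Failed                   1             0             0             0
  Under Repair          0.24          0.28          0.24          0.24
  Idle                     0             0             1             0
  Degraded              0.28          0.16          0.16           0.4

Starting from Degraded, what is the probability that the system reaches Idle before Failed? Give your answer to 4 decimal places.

Let h(s) be the probability of absorption at Idle starting from transient state s. Then h(Idle) = 1 and h(Failed) = 0. By first-step analysis:
h(Under Repair) = 0.24·0 + 0.28·h(Under Repair) + 0.24·1 + 0.24·h(Degraded)
h(Degraded) = 0.28·0 + 0.16·h(Under Repair) + 0.16·1 + 0.4·h(Degraded)
Solving: h(Under Repair) = 0.4634, h(Degraded) = 0.3902.
Starting from Degraded, the probability is 0.3902.

0.3902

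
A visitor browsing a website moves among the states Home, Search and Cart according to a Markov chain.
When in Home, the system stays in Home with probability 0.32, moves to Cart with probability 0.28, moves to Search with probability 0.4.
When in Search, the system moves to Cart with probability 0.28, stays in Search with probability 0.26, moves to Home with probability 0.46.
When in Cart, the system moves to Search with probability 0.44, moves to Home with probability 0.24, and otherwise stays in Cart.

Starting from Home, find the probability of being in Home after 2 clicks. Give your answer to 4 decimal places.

Sum over the intermediate state after 1 click:
P = P(Home→Home)·P(Home→Home) + P(Home→Search)·P(Search→Home) + P(Home→Cart)·P(Cart→Home)
  = 0.32×0.32 + 0.4×0.46 + 0.28×0.24
  = 0.1024 + 0.1840 + 0.0672 = 0.3536

0.3536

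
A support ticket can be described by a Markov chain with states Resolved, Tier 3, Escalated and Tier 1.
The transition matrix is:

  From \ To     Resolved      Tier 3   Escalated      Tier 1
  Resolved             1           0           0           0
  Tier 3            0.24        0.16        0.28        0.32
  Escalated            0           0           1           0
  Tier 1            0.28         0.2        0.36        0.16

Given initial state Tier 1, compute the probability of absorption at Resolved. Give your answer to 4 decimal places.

Let h(s) be the probability of absorption at Resolved starting from transient state s. Then h(Resolved) = 1 and h(Escalated) = 0. By first-step analysis:
h(Tier 3) = 0.24·1 + 0.16·h(Tier 3) + 0.28·0 + 0.32·h(Tier 1)
h(Tier 1) = 0.28·1 + 0.2·h(Tier 3) + 0.36·0 + 0.16·h(Tier 1)
Solving: h(Tier 3) = 0.4539, h(Tier 1) = 0.4414.
Starting from Tier 1, the probability is 0.4414.

0.4414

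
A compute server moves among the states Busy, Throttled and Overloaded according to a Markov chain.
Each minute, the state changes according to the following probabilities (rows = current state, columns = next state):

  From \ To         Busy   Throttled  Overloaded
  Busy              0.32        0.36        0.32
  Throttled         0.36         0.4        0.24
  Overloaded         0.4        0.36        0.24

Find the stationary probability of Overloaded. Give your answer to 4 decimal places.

Let the stationary distribution be π with π = πP and π_1 + π_2 + π_3 = 1.
π_1 = 0.32·π_1 + 0.36·π_2 + 0.4·π_3
π_2 = 0.36·π_1 + 0.4·π_2 + 0.36·π_3
Solving with the normalization constraint gives π = (0.3565, 0.3750, 0.2685).
So the stationary probability of Overloaded is 0.2685.

0.2685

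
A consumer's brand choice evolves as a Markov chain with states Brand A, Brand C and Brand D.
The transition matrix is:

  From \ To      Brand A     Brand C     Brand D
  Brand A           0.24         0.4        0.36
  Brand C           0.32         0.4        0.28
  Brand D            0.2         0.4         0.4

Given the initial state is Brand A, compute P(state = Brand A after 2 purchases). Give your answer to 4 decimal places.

Sum over the intermediate state after 1 purchase:
P = P(Brand A→Brand A)·P(Brand A→Brand A) + P(Brand A→Brand C)·P(Brand C→Brand A) + P(Brand A→Brand D)·P(Brand D→Brand A)
  = 0.24×0.24 + 0.4×0.32 + 0.36×0.2
  = 0.0576 + 0.1280 + 0.0720 = 0.2576

0.2576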